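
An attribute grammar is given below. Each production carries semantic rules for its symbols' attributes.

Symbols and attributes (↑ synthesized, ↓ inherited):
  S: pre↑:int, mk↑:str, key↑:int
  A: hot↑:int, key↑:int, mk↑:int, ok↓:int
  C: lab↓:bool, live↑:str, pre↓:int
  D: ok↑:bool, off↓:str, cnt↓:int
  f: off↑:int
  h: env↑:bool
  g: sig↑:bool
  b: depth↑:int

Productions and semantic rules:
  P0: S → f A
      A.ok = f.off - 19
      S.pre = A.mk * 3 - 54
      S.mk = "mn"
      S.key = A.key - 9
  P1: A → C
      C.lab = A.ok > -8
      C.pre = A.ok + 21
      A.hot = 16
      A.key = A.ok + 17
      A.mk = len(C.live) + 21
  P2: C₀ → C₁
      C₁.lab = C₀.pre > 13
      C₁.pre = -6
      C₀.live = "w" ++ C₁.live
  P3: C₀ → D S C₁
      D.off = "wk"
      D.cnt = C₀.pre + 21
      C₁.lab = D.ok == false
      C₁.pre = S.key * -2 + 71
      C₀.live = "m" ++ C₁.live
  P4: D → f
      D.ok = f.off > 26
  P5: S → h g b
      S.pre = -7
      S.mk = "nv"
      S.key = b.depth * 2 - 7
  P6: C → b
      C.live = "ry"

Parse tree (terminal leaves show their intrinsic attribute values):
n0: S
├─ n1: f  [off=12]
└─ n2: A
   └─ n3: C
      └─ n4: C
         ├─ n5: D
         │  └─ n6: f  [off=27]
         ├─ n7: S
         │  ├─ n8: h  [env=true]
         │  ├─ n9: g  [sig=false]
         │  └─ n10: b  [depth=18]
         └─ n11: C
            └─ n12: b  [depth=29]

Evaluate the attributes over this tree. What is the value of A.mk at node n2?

1. n1.off = 12  [terminal]
2. n2.ok = -7  [f.off - 19]
3. n3.lab = true  [A.ok > -8]
4. n3.pre = 14  [A.ok + 21]
5. n4.lab = true  [C₀.pre > 13]
6. n4.pre = -6  [-6]
7. n5.off = "wk"  ["wk"]
8. n5.cnt = 15  [C₀.pre + 21]
9. n6.off = 27  [terminal]
10. n5.ok = true  [f.off > 26]
11. n8.env = true  [terminal]
12. n9.sig = false  [terminal]
13. n10.depth = 18  [terminal]
14. n7.pre = -7  [-7]
15. n7.mk = "nv"  ["nv"]
16. n7.key = 29  [b.depth * 2 - 7]
17. n11.lab = false  [D.ok == false]
18. n11.pre = 13  [S.key * -2 + 71]
19. n12.depth = 29  [terminal]
20. n11.live = "ry"  ["ry"]
21. n4.live = "mry"  ["m" ++ C₁.live]
22. n3.live = "wmry"  ["w" ++ C₁.live]
23. n2.hot = 16  [16]
24. n2.key = 10  [A.ok + 17]
25. n2.mk = 25  [len(C.live) + 21]
26. n0.pre = 21  [A.mk * 3 - 54]
27. n0.mk = "mn"  ["mn"]
28. n0.key = 1  [A.key - 9]

25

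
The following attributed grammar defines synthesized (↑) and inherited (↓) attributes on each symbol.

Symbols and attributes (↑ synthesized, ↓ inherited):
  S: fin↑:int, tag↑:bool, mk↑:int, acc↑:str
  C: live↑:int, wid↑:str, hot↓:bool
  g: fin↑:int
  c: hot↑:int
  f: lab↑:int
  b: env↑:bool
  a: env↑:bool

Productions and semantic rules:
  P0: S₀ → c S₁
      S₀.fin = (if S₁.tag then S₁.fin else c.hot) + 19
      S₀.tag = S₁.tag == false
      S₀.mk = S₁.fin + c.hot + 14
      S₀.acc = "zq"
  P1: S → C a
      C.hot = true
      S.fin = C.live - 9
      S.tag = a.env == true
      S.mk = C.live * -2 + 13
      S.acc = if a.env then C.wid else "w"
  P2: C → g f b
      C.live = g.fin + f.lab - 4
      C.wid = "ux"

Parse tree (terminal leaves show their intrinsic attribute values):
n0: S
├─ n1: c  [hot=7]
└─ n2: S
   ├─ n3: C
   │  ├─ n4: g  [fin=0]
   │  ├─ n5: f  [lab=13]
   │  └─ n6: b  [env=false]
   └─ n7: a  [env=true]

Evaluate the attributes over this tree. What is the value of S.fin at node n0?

19

1. n1.hot = 7  [terminal]
2. n3.hot = true  [true]
3. n4.fin = 0  [terminal]
4. n5.lab = 13  [terminal]
5. n6.env = false  [terminal]
6. n3.live = 9  [g.fin + f.lab - 4]
7. n3.wid = "ux"  ["ux"]
8. n7.env = true  [terminal]
9. n2.fin = 0  [C.live - 9]
10. n2.tag = true  [a.env == true]
11. n2.mk = -5  [C.live * -2 + 13]
12. n2.acc = "ux"  [if a.env then C.wid else "w"]
13. n0.fin = 19  [(if S₁.tag then S₁.fin else c.hot) + 19]
14. n0.tag = false  [S₁.tag == false]
15. n0.mk = 21  [S₁.fin + c.hot + 14]
16. n0.acc = "zq"  ["zq"]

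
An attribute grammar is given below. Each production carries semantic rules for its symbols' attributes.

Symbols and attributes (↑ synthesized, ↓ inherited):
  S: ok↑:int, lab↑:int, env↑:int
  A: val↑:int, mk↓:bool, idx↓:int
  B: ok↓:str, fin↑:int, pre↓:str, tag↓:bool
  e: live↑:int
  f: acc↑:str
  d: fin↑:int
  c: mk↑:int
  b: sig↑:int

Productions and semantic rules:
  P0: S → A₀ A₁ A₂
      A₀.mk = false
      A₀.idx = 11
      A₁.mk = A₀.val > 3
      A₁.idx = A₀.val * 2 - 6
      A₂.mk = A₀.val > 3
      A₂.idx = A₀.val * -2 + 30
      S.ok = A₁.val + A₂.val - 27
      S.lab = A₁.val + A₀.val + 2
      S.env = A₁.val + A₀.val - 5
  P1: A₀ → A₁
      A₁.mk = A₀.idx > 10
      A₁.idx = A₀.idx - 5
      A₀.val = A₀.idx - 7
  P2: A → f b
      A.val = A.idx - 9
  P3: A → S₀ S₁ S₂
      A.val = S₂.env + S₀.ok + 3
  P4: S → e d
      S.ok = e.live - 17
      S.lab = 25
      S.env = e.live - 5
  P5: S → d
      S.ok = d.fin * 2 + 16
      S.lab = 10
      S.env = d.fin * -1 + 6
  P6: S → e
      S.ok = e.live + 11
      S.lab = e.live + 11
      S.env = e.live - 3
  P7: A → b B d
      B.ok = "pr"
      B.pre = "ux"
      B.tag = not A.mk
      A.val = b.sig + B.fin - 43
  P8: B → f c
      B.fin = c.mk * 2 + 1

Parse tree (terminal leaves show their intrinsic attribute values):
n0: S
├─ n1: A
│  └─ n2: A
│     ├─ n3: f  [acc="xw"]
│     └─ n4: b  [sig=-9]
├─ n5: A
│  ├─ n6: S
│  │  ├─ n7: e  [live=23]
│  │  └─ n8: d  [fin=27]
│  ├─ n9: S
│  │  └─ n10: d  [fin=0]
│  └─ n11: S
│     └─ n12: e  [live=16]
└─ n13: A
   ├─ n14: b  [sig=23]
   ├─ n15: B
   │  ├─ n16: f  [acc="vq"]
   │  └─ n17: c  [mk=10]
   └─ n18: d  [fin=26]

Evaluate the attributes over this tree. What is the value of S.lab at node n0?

1. n1.mk = false  [false]
2. n1.idx = 11  [11]
3. n2.mk = true  [A₀.idx > 10]
4. n2.idx = 6  [A₀.idx - 5]
5. n3.acc = "xw"  [terminal]
6. n4.sig = -9  [terminal]
7. n2.val = -3  [A.idx - 9]
8. n1.val = 4  [A₀.idx - 7]
9. n5.mk = true  [A₀.val > 3]
10. n5.idx = 2  [A₀.val * 2 - 6]
11. n7.live = 23  [terminal]
12. n8.fin = 27  [terminal]
13. n6.ok = 6  [e.live - 17]
14. n6.lab = 25  [25]
15. n6.env = 18  [e.live - 5]
16. n10.fin = 0  [terminal]
17. n9.ok = 16  [d.fin * 2 + 16]
18. n9.lab = 10  [10]
19. n9.env = 6  [d.fin * -1 + 6]
20. n12.live = 16  [terminal]
21. n11.ok = 27  [e.live + 11]
22. n11.lab = 27  [e.live + 11]
23. n11.env = 13  [e.live - 3]
24. n5.val = 22  [S₂.env + S₀.ok + 3]
25. n13.mk = true  [A₀.val > 3]
26. n13.idx = 22  [A₀.val * -2 + 30]
27. n14.sig = 23  [terminal]
28. n15.ok = "pr"  ["pr"]
29. n15.pre = "ux"  ["ux"]
30. n15.tag = false  [not A.mk]
31. n16.acc = "vq"  [terminal]
32. n17.mk = 10  [terminal]
33. n15.fin = 21  [c.mk * 2 + 1]
34. n18.fin = 26  [terminal]
35. n13.val = 1  [b.sig + B.fin - 43]
36. n0.ok = -4  [A₁.val + A₂.val - 27]
37. n0.lab = 28  [A₁.val + A₀.val + 2]
38. n0.env = 21  [A₁.val + A₀.val - 5]

28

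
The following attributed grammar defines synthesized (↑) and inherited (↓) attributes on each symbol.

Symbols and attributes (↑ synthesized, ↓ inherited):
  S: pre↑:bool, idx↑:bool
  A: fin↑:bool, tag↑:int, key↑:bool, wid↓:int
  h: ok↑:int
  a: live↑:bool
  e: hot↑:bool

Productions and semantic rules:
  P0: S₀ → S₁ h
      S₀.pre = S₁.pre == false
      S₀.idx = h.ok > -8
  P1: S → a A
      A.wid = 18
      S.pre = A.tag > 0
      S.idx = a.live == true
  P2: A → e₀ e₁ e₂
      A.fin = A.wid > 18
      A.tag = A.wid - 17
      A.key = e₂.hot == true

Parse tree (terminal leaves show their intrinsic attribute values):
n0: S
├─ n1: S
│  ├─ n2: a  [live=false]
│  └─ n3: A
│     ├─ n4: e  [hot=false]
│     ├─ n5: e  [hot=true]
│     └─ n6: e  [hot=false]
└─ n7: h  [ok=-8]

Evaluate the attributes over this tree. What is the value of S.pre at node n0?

false

1. n2.live = false  [terminal]
2. n3.wid = 18  [18]
3. n4.hot = false  [terminal]
4. n5.hot = true  [terminal]
5. n6.hot = false  [terminal]
6. n3.fin = false  [A.wid > 18]
7. n3.tag = 1  [A.wid - 17]
8. n3.key = false  [e₂.hot == true]
9. n1.pre = true  [A.tag > 0]
10. n1.idx = false  [a.live == true]
11. n7.ok = -8  [terminal]
12. n0.pre = false  [S₁.pre == false]
13. n0.idx = false  [h.ok > -8]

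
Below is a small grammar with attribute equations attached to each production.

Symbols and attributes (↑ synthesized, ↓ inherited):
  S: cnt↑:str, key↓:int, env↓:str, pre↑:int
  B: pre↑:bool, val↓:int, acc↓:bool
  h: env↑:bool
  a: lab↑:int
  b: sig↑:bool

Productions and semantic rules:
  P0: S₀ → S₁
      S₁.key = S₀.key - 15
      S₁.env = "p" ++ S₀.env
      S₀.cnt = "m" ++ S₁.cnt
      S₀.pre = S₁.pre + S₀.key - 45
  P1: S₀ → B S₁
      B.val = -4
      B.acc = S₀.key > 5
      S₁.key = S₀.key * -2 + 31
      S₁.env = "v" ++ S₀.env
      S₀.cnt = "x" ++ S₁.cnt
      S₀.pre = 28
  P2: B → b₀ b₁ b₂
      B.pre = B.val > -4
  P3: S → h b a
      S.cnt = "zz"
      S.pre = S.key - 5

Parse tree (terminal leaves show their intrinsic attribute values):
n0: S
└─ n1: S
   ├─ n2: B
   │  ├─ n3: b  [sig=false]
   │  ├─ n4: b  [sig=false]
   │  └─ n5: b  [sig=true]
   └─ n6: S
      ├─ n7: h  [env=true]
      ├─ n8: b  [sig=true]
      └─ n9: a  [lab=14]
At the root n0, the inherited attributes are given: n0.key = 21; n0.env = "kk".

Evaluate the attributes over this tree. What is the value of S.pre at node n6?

1. n0.key = 21  [given at root]
2. n0.env = "kk"  [given at root]
3. n1.key = 6  [S₀.key - 15]
4. n1.env = "pkk"  ["p" ++ S₀.env]
5. n2.val = -4  [-4]
6. n2.acc = true  [S₀.key > 5]
7. n3.sig = false  [terminal]
8. n4.sig = false  [terminal]
9. n5.sig = true  [terminal]
10. n2.pre = false  [B.val > -4]
11. n6.key = 19  [S₀.key * -2 + 31]
12. n6.env = "vpkk"  ["v" ++ S₀.env]
13. n7.env = true  [terminal]
14. n8.sig = true  [terminal]
15. n9.lab = 14  [terminal]
16. n6.cnt = "zz"  ["zz"]
17. n6.pre = 14  [S.key - 5]
18. n1.cnt = "xzz"  ["x" ++ S₁.cnt]
19. n1.pre = 28  [28]
20. n0.cnt = "mxzz"  ["m" ++ S₁.cnt]
21. n0.pre = 4  [S₁.pre + S₀.key - 45]

14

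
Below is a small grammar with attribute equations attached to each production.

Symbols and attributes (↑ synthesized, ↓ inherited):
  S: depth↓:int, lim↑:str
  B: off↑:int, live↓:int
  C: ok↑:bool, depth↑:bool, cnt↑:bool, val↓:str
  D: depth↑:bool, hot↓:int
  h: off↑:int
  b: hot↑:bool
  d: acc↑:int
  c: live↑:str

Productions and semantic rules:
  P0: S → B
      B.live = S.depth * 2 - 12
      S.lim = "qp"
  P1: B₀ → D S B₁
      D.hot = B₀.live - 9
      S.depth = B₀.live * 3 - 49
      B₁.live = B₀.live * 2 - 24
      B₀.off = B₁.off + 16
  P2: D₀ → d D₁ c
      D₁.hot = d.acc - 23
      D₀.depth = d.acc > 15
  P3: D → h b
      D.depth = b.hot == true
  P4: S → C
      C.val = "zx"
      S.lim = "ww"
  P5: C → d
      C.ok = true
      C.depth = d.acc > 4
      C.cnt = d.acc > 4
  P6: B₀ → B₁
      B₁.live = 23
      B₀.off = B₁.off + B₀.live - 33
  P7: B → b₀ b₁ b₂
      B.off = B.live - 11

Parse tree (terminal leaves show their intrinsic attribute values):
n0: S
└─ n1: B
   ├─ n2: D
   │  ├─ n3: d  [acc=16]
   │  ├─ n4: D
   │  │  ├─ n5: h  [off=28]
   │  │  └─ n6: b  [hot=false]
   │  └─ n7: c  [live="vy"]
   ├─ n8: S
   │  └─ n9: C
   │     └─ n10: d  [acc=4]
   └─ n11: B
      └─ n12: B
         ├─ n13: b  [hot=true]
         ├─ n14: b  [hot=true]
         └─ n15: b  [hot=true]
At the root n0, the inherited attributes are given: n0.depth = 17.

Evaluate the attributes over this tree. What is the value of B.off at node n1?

1. n0.depth = 17  [given at root]
2. n1.live = 22  [S.depth * 2 - 12]
3. n2.hot = 13  [B₀.live - 9]
4. n3.acc = 16  [terminal]
5. n4.hot = -7  [d.acc - 23]
6. n5.off = 28  [terminal]
7. n6.hot = false  [terminal]
8. n4.depth = false  [b.hot == true]
9. n7.live = "vy"  [terminal]
10. n2.depth = true  [d.acc > 15]
11. n8.depth = 17  [B₀.live * 3 - 49]
12. n9.val = "zx"  ["zx"]
13. n10.acc = 4  [terminal]
14. n9.ok = true  [true]
15. n9.depth = false  [d.acc > 4]
16. n9.cnt = false  [d.acc > 4]
17. n8.lim = "ww"  ["ww"]
18. n11.live = 20  [B₀.live * 2 - 24]
19. n12.live = 23  [23]
20. n13.hot = true  [terminal]
21. n14.hot = true  [terminal]
22. n15.hot = true  [terminal]
23. n12.off = 12  [B.live - 11]
24. n11.off = -1  [B₁.off + B₀.live - 33]
25. n1.off = 15  [B₁.off + 16]
26. n0.lim = "qp"  ["qp"]

15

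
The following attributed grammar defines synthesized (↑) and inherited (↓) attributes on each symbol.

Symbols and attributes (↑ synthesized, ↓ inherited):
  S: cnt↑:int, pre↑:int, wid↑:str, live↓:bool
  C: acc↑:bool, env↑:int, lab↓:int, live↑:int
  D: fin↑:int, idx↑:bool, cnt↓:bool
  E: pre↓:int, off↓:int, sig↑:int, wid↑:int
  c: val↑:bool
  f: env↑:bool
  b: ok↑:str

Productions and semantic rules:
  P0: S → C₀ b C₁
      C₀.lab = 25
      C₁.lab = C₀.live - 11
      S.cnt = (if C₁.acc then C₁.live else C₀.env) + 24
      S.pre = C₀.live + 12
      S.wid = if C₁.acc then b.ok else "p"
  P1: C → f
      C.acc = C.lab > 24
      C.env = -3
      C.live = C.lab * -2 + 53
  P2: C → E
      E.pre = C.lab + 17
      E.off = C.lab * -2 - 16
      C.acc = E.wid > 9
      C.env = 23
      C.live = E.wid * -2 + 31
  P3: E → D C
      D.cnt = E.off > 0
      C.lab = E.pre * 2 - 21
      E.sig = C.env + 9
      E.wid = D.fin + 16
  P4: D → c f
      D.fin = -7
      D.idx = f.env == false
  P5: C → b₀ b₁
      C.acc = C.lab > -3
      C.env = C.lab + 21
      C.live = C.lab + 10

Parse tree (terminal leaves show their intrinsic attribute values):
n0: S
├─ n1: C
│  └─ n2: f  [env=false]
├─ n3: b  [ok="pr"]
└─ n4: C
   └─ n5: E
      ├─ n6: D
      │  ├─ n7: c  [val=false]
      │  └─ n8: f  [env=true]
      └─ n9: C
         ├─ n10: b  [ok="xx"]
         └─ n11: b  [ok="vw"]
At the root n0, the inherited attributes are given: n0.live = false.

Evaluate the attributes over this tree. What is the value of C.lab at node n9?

-3

1. n0.live = false  [given at root]
2. n1.lab = 25  [25]
3. n2.env = false  [terminal]
4. n1.acc = true  [C.lab > 24]
5. n1.env = -3  [-3]
6. n1.live = 3  [C.lab * -2 + 53]
7. n3.ok = "pr"  [terminal]
8. n4.lab = -8  [C₀.live - 11]
9. n5.pre = 9  [C.lab + 17]
10. n5.off = 0  [C.lab * -2 - 16]
11. n6.cnt = false  [E.off > 0]
12. n7.val = false  [terminal]
13. n8.env = true  [terminal]
14. n6.fin = -7  [-7]
15. n6.idx = false  [f.env == false]
16. n9.lab = -3  [E.pre * 2 - 21]
17. n10.ok = "xx"  [terminal]
18. n11.ok = "vw"  [terminal]
19. n9.acc = false  [C.lab > -3]
20. n9.env = 18  [C.lab + 21]
21. n9.live = 7  [C.lab + 10]
22. n5.sig = 27  [C.env + 9]
23. n5.wid = 9  [D.fin + 16]
24. n4.acc = false  [E.wid > 9]
25. n4.env = 23  [23]
26. n4.live = 13  [E.wid * -2 + 31]
27. n0.cnt = 21  [(if C₁.acc then C₁.live else C₀.env) + 24]
28. n0.pre = 15  [C₀.live + 12]
29. n0.wid = "p"  [if C₁.acc then b.ok else "p"]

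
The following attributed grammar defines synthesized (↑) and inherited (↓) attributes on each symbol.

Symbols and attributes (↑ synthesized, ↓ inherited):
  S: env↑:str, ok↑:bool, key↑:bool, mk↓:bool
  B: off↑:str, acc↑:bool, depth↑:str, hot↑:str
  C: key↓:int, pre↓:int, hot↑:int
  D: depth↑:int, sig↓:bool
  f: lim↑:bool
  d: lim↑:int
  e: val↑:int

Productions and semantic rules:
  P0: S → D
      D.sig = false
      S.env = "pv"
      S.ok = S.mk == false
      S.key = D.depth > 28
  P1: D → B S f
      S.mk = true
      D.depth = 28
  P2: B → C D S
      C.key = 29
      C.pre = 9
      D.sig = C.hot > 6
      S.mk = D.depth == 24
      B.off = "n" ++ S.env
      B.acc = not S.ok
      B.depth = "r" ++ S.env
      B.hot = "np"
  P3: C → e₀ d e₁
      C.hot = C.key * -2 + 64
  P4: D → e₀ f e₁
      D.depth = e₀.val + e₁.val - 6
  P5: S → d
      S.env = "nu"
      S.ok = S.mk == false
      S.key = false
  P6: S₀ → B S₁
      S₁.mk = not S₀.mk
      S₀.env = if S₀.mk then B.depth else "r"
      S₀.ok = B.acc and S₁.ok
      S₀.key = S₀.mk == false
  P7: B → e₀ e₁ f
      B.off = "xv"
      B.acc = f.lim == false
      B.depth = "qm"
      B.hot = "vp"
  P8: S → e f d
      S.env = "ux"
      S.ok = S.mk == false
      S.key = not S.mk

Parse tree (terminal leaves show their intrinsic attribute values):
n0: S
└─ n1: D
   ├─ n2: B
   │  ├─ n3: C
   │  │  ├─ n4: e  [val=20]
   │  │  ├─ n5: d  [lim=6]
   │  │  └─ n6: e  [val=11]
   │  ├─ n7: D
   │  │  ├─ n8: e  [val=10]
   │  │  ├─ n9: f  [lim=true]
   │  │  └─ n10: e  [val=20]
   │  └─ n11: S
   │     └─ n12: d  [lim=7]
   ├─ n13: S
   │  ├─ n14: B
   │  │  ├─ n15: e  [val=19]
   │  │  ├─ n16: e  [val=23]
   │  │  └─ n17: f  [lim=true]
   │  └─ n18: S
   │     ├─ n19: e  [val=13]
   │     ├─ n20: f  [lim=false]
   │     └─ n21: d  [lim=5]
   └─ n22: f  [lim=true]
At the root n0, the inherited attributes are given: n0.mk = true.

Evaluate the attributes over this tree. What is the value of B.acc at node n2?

true

1. n0.mk = true  [given at root]
2. n1.sig = false  [false]
3. n3.key = 29  [29]
4. n3.pre = 9  [9]
5. n4.val = 20  [terminal]
6. n5.lim = 6  [terminal]
7. n6.val = 11  [terminal]
8. n3.hot = 6  [C.key * -2 + 64]
9. n7.sig = false  [C.hot > 6]
10. n8.val = 10  [terminal]
11. n9.lim = true  [terminal]
12. n10.val = 20  [terminal]
13. n7.depth = 24  [e₀.val + e₁.val - 6]
14. n11.mk = true  [D.depth == 24]
15. n12.lim = 7  [terminal]
16. n11.env = "nu"  ["nu"]
17. n11.ok = false  [S.mk == false]
18. n11.key = false  [false]
19. n2.off = "nnu"  ["n" ++ S.env]
20. n2.acc = true  [not S.ok]
21. n2.depth = "rnu"  ["r" ++ S.env]
22. n2.hot = "np"  ["np"]
23. n13.mk = true  [true]
24. n15.val = 19  [terminal]
25. n16.val = 23  [terminal]
26. n17.lim = true  [terminal]
27. n14.off = "xv"  ["xv"]
28. n14.acc = false  [f.lim == false]
29. n14.depth = "qm"  ["qm"]
30. n14.hot = "vp"  ["vp"]
31. n18.mk = false  [not S₀.mk]
32. n19.val = 13  [terminal]
33. n20.lim = false  [terminal]
34. n21.lim = 5  [terminal]
35. n18.env = "ux"  ["ux"]
36. n18.ok = true  [S.mk == false]
37. n18.key = true  [not S.mk]
38. n13.env = "qm"  [if S₀.mk then B.depth else "r"]
39. n13.ok = false  [B.acc and S₁.ok]
40. n13.key = false  [S₀.mk == false]
41. n22.lim = true  [terminal]
42. n1.depth = 28  [28]
43. n0.env = "pv"  ["pv"]
44. n0.ok = false  [S.mk == false]
45. n0.key = false  [D.depth > 28]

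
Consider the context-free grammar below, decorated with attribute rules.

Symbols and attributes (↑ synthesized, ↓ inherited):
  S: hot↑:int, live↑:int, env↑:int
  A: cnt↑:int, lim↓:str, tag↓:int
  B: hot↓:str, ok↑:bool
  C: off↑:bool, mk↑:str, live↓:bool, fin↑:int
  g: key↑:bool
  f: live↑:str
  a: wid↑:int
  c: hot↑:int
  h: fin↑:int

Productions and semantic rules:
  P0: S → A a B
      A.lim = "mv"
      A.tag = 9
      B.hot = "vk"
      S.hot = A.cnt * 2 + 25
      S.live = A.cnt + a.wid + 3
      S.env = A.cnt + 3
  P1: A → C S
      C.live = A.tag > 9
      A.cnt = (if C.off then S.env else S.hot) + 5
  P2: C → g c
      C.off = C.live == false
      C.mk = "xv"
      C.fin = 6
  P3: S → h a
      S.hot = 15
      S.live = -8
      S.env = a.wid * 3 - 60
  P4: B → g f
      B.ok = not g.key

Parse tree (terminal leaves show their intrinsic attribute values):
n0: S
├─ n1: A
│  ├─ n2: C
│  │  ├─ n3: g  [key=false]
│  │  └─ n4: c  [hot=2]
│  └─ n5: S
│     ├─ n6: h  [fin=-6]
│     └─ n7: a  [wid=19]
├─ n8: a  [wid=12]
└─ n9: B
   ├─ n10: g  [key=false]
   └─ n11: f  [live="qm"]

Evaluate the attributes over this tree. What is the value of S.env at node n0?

1. n1.lim = "mv"  ["mv"]
2. n1.tag = 9  [9]
3. n2.live = false  [A.tag > 9]
4. n3.key = false  [terminal]
5. n4.hot = 2  [terminal]
6. n2.off = true  [C.live == false]
7. n2.mk = "xv"  ["xv"]
8. n2.fin = 6  [6]
9. n6.fin = -6  [terminal]
10. n7.wid = 19  [terminal]
11. n5.hot = 15  [15]
12. n5.live = -8  [-8]
13. n5.env = -3  [a.wid * 3 - 60]
14. n1.cnt = 2  [(if C.off then S.env else S.hot) + 5]
15. n8.wid = 12  [terminal]
16. n9.hot = "vk"  ["vk"]
17. n10.key = false  [terminal]
18. n11.live = "qm"  [terminal]
19. n9.ok = true  [not g.key]
20. n0.hot = 29  [A.cnt * 2 + 25]
21. n0.live = 17  [A.cnt + a.wid + 3]
22. n0.env = 5  [A.cnt + 3]

5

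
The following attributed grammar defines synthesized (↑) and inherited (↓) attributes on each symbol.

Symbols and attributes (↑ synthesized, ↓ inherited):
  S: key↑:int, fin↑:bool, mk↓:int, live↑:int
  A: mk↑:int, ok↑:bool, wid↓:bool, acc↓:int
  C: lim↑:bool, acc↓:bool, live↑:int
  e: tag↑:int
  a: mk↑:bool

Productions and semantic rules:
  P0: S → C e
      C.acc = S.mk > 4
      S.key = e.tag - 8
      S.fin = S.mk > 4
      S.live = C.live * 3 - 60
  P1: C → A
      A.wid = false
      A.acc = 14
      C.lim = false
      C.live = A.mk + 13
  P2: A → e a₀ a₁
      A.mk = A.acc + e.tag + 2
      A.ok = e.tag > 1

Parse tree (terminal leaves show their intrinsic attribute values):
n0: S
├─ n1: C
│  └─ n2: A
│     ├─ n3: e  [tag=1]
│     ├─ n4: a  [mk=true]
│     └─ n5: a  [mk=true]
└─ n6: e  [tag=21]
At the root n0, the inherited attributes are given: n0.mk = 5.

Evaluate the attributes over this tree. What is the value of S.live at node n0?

1. n0.mk = 5  [given at root]
2. n1.acc = true  [S.mk > 4]
3. n2.wid = false  [false]
4. n2.acc = 14  [14]
5. n3.tag = 1  [terminal]
6. n4.mk = true  [terminal]
7. n5.mk = true  [terminal]
8. n2.mk = 17  [A.acc + e.tag + 2]
9. n2.ok = false  [e.tag > 1]
10. n1.lim = false  [false]
11. n1.live = 30  [A.mk + 13]
12. n6.tag = 21  [terminal]
13. n0.key = 13  [e.tag - 8]
14. n0.fin = true  [S.mk > 4]
15. n0.live = 30  [C.live * 3 - 60]

30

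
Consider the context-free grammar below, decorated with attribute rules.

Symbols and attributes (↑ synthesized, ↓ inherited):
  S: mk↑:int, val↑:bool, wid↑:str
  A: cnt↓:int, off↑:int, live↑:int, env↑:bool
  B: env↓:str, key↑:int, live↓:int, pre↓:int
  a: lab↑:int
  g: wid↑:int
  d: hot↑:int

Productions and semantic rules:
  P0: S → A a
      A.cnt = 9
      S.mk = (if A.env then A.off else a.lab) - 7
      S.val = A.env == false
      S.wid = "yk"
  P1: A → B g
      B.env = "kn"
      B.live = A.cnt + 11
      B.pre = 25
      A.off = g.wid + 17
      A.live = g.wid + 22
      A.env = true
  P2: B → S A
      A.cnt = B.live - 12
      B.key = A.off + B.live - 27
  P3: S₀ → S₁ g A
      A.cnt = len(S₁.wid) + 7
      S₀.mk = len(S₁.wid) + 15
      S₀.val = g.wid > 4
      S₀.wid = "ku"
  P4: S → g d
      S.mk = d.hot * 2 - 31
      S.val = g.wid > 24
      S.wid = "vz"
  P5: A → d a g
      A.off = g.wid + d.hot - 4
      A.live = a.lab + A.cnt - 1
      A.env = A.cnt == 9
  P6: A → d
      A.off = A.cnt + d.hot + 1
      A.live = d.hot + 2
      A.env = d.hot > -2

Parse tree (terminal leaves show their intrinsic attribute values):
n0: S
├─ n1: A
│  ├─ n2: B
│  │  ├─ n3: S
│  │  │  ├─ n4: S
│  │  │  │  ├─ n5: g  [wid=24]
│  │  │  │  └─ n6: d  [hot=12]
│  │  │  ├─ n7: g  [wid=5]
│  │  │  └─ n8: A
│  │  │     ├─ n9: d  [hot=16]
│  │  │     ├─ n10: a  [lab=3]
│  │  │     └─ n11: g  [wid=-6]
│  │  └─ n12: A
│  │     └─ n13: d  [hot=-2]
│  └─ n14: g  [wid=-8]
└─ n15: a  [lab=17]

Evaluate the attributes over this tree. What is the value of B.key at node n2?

1. n1.cnt = 9  [9]
2. n2.env = "kn"  ["kn"]
3. n2.live = 20  [A.cnt + 11]
4. n2.pre = 25  [25]
5. n5.wid = 24  [terminal]
6. n6.hot = 12  [terminal]
7. n4.mk = -7  [d.hot * 2 - 31]
8. n4.val = false  [g.wid > 24]
9. n4.wid = "vz"  ["vz"]
10. n7.wid = 5  [terminal]
11. n8.cnt = 9  [len(S₁.wid) + 7]
12. n9.hot = 16  [terminal]
13. n10.lab = 3  [terminal]
14. n11.wid = -6  [terminal]
15. n8.off = 6  [g.wid + d.hot - 4]
16. n8.live = 11  [a.lab + A.cnt - 1]
17. n8.env = true  [A.cnt == 9]
18. n3.mk = 17  [len(S₁.wid) + 15]
19. n3.val = true  [g.wid > 4]
20. n3.wid = "ku"  ["ku"]
21. n12.cnt = 8  [B.live - 12]
22. n13.hot = -2  [terminal]
23. n12.off = 7  [A.cnt + d.hot + 1]
24. n12.live = 0  [d.hot + 2]
25. n12.env = false  [d.hot > -2]
26. n2.key = 0  [A.off + B.live - 27]
27. n14.wid = -8  [terminal]
28. n1.off = 9  [g.wid + 17]
29. n1.live = 14  [g.wid + 22]
30. n1.env = true  [true]
31. n15.lab = 17  [terminal]
32. n0.mk = 2  [(if A.env then A.off else a.lab) - 7]
33. n0.val = false  [A.env == false]
34. n0.wid = "yk"  ["yk"]

0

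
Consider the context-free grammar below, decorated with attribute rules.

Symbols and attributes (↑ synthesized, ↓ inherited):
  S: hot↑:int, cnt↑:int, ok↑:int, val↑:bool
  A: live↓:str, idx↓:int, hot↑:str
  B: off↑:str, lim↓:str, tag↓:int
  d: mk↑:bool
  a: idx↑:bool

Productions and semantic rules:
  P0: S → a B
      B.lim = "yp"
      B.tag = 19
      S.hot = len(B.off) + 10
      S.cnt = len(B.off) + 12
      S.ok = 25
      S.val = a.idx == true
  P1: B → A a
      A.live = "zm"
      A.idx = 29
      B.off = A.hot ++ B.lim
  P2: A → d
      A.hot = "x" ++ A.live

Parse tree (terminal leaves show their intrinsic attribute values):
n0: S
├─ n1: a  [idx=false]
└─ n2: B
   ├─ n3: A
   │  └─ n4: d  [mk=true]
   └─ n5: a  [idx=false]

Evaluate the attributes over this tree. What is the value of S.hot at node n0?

15

1. n1.idx = false  [terminal]
2. n2.lim = "yp"  ["yp"]
3. n2.tag = 19  [19]
4. n3.live = "zm"  ["zm"]
5. n3.idx = 29  [29]
6. n4.mk = true  [terminal]
7. n3.hot = "xzm"  ["x" ++ A.live]
8. n5.idx = false  [terminal]
9. n2.off = "xzmyp"  [A.hot ++ B.lim]
10. n0.hot = 15  [len(B.off) + 10]
11. n0.cnt = 17  [len(B.off) + 12]
12. n0.ok = 25  [25]
13. n0.val = false  [a.idx == true]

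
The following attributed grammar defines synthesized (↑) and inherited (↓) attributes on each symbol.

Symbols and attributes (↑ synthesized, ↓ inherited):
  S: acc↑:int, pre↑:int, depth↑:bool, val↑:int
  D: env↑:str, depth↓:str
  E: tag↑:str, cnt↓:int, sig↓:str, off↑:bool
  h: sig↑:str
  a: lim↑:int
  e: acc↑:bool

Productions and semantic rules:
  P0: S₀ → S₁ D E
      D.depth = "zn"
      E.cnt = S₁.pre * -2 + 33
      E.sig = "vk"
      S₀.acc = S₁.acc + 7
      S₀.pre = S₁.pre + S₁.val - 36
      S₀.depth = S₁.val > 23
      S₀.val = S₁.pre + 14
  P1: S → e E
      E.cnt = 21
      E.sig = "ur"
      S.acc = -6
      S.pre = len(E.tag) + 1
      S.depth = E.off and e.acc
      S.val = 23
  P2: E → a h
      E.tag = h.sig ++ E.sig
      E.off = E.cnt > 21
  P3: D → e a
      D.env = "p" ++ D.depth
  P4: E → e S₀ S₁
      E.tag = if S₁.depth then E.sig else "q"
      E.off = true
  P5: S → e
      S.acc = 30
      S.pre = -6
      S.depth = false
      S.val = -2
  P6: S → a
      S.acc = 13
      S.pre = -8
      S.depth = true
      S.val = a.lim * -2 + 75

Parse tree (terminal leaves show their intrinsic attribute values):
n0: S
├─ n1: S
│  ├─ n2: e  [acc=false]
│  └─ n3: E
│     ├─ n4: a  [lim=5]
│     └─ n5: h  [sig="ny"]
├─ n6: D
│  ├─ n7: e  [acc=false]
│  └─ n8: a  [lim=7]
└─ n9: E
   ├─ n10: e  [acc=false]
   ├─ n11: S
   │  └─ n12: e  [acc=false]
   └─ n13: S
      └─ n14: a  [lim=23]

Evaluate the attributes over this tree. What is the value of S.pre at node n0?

-8

1. n2.acc = false  [terminal]
2. n3.cnt = 21  [21]
3. n3.sig = "ur"  ["ur"]
4. n4.lim = 5  [terminal]
5. n5.sig = "ny"  [terminal]
6. n3.tag = "nyur"  [h.sig ++ E.sig]
7. n3.off = false  [E.cnt > 21]
8. n1.acc = -6  [-6]
9. n1.pre = 5  [len(E.tag) + 1]
10. n1.depth = false  [E.off and e.acc]
11. n1.val = 23  [23]
12. n6.depth = "zn"  ["zn"]
13. n7.acc = false  [terminal]
14. n8.lim = 7  [terminal]
15. n6.env = "pzn"  ["p" ++ D.depth]
16. n9.cnt = 23  [S₁.pre * -2 + 33]
17. n9.sig = "vk"  ["vk"]
18. n10.acc = false  [terminal]
19. n12.acc = false  [terminal]
20. n11.acc = 30  [30]
21. n11.pre = -6  [-6]
22. n11.depth = false  [false]
23. n11.val = -2  [-2]
24. n14.lim = 23  [terminal]
25. n13.acc = 13  [13]
26. n13.pre = -8  [-8]
27. n13.depth = true  [true]
28. n13.val = 29  [a.lim * -2 + 75]
29. n9.tag = "vk"  [if S₁.depth then E.sig else "q"]
30. n9.off = true  [true]
31. n0.acc = 1  [S₁.acc + 7]
32. n0.pre = -8  [S₁.pre + S₁.val - 36]
33. n0.depth = false  [S₁.val > 23]
34. n0.val = 19  [S₁.pre + 14]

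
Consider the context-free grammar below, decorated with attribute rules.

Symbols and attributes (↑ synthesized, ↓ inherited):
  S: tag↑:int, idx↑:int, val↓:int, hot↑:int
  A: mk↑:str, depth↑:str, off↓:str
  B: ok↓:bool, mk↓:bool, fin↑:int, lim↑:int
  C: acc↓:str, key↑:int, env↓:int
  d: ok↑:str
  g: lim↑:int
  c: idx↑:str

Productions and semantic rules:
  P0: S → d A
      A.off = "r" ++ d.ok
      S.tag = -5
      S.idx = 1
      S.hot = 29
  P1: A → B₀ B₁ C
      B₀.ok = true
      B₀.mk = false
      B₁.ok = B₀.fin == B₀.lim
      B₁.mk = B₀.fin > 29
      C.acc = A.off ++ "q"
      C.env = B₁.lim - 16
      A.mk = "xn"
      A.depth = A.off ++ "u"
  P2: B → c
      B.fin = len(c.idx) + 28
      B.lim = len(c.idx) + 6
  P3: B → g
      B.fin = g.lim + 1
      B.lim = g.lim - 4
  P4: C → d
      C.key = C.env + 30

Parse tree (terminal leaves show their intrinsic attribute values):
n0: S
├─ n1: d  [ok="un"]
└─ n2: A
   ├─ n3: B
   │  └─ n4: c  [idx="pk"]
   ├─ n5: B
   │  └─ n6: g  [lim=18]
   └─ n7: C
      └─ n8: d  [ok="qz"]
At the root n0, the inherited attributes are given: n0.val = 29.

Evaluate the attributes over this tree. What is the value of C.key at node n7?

28

1. n0.val = 29  [given at root]
2. n1.ok = "un"  [terminal]
3. n2.off = "run"  ["r" ++ d.ok]
4. n3.ok = true  [true]
5. n3.mk = false  [false]
6. n4.idx = "pk"  [terminal]
7. n3.fin = 30  [len(c.idx) + 28]
8. n3.lim = 8  [len(c.idx) + 6]
9. n5.ok = false  [B₀.fin == B₀.lim]
10. n5.mk = true  [B₀.fin > 29]
11. n6.lim = 18  [terminal]
12. n5.fin = 19  [g.lim + 1]
13. n5.lim = 14  [g.lim - 4]
14. n7.acc = "runq"  [A.off ++ "q"]
15. n7.env = -2  [B₁.lim - 16]
16. n8.ok = "qz"  [terminal]
17. n7.key = 28  [C.env + 30]
18. n2.mk = "xn"  ["xn"]
19. n2.depth = "runu"  [A.off ++ "u"]
20. n0.tag = -5  [-5]
21. n0.idx = 1  [1]
22. n0.hot = 29  [29]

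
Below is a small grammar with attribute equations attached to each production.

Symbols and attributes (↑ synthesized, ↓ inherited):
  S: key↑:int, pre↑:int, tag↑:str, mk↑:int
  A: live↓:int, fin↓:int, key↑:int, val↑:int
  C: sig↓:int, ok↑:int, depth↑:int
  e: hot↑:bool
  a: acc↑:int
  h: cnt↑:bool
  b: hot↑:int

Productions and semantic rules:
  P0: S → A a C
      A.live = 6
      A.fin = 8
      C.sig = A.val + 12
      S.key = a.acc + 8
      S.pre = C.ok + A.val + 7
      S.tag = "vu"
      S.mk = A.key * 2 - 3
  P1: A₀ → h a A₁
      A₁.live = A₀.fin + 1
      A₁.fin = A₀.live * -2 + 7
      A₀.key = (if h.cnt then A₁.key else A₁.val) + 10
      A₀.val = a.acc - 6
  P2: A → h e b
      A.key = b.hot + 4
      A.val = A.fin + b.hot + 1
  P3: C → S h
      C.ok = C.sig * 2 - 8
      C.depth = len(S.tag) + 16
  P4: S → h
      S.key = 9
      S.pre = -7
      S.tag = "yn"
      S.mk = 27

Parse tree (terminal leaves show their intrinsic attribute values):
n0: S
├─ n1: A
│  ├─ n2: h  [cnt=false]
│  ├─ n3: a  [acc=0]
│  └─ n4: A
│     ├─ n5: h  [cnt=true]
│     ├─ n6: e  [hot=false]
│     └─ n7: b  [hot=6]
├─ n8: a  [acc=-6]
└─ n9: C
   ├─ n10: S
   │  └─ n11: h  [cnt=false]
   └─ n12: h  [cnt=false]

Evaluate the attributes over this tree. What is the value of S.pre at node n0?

5

1. n1.live = 6  [6]
2. n1.fin = 8  [8]
3. n2.cnt = false  [terminal]
4. n3.acc = 0  [terminal]
5. n4.live = 9  [A₀.fin + 1]
6. n4.fin = -5  [A₀.live * -2 + 7]
7. n5.cnt = true  [terminal]
8. n6.hot = false  [terminal]
9. n7.hot = 6  [terminal]
10. n4.key = 10  [b.hot + 4]
11. n4.val = 2  [A.fin + b.hot + 1]
12. n1.key = 12  [(if h.cnt then A₁.key else A₁.val) + 10]
13. n1.val = -6  [a.acc - 6]
14. n8.acc = -6  [terminal]
15. n9.sig = 6  [A.val + 12]
16. n11.cnt = false  [terminal]
17. n10.key = 9  [9]
18. n10.pre = -7  [-7]
19. n10.tag = "yn"  ["yn"]
20. n10.mk = 27  [27]
21. n12.cnt = false  [terminal]
22. n9.ok = 4  [C.sig * 2 - 8]
23. n9.depth = 18  [len(S.tag) + 16]
24. n0.key = 2  [a.acc + 8]
25. n0.pre = 5  [C.ok + A.val + 7]
26. n0.tag = "vu"  ["vu"]
27. n0.mk = 21  [A.key * 2 - 3]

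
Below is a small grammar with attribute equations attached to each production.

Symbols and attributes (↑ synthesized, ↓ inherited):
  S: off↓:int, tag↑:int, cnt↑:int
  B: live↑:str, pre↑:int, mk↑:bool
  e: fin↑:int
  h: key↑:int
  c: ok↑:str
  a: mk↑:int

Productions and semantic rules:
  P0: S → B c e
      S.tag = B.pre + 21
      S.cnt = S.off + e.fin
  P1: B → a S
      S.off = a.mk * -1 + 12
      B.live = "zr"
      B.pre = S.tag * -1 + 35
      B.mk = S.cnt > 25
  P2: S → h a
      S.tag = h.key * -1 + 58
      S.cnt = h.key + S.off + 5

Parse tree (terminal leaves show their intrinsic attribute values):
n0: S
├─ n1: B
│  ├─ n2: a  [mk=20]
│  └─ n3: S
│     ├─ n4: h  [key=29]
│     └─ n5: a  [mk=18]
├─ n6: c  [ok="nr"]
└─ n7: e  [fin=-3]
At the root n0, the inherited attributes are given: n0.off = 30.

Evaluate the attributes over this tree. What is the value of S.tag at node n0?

27

1. n0.off = 30  [given at root]
2. n2.mk = 20  [terminal]
3. n3.off = -8  [a.mk * -1 + 12]
4. n4.key = 29  [terminal]
5. n5.mk = 18  [terminal]
6. n3.tag = 29  [h.key * -1 + 58]
7. n3.cnt = 26  [h.key + S.off + 5]
8. n1.live = "zr"  ["zr"]
9. n1.pre = 6  [S.tag * -1 + 35]
10. n1.mk = true  [S.cnt > 25]
11. n6.ok = "nr"  [terminal]
12. n7.fin = -3  [terminal]
13. n0.tag = 27  [B.pre + 21]
14. n0.cnt = 27  [S.off + e.fin]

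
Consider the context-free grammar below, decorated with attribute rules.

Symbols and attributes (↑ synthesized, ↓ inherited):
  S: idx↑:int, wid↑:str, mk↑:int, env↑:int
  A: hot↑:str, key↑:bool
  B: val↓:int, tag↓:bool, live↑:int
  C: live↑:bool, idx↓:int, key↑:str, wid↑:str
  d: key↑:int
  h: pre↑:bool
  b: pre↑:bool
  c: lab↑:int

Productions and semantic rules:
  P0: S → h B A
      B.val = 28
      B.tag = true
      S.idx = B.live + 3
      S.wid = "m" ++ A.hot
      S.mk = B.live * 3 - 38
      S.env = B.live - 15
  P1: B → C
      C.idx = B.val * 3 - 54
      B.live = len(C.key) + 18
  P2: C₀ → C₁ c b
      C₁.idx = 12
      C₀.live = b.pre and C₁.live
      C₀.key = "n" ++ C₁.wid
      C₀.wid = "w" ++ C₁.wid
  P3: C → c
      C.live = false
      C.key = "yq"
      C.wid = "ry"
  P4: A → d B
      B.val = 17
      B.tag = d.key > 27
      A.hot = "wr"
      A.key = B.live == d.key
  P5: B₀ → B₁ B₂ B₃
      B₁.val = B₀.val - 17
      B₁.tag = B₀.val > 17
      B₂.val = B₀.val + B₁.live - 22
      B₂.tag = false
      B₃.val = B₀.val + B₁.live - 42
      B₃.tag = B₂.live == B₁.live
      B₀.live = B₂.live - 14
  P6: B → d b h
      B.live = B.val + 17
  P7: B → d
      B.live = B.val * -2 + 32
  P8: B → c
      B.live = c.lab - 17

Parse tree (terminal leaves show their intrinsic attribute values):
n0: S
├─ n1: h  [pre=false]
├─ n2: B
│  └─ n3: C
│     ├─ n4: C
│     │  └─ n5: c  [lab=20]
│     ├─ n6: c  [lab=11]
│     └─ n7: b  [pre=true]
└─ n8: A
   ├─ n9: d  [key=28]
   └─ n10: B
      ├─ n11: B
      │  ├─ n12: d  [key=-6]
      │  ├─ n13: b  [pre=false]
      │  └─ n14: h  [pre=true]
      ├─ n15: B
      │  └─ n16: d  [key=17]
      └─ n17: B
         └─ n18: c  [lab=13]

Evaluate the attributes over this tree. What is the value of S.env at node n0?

1. n1.pre = false  [terminal]
2. n2.val = 28  [28]
3. n2.tag = true  [true]
4. n3.idx = 30  [B.val * 3 - 54]
5. n4.idx = 12  [12]
6. n5.lab = 20  [terminal]
7. n4.live = false  [false]
8. n4.key = "yq"  ["yq"]
9. n4.wid = "ry"  ["ry"]
10. n6.lab = 11  [terminal]
11. n7.pre = true  [terminal]
12. n3.live = false  [b.pre and C₁.live]
13. n3.key = "nry"  ["n" ++ C₁.wid]
14. n3.wid = "wry"  ["w" ++ C₁.wid]
15. n2.live = 21  [len(C.key) + 18]
16. n9.key = 28  [terminal]
17. n10.val = 17  [17]
18. n10.tag = true  [d.key > 27]
19. n11.val = 0  [B₀.val - 17]
20. n11.tag = false  [B₀.val > 17]
21. n12.key = -6  [terminal]
22. n13.pre = false  [terminal]
23. n14.pre = true  [terminal]
24. n11.live = 17  [B.val + 17]
25. n15.val = 12  [B₀.val + B₁.live - 22]
26. n15.tag = false  [false]
27. n16.key = 17  [terminal]
28. n15.live = 8  [B.val * -2 + 32]
29. n17.val = -8  [B₀.val + B₁.live - 42]
30. n17.tag = false  [B₂.live == B₁.live]
31. n18.lab = 13  [terminal]
32. n17.live = -4  [c.lab - 17]
33. n10.live = -6  [B₂.live - 14]
34. n8.hot = "wr"  ["wr"]
35. n8.key = false  [B.live == d.key]
36. n0.idx = 24  [B.live + 3]
37. n0.wid = "mwr"  ["m" ++ A.hot]
38. n0.mk = 25  [B.live * 3 - 38]
39. n0.env = 6  [B.live - 15]

6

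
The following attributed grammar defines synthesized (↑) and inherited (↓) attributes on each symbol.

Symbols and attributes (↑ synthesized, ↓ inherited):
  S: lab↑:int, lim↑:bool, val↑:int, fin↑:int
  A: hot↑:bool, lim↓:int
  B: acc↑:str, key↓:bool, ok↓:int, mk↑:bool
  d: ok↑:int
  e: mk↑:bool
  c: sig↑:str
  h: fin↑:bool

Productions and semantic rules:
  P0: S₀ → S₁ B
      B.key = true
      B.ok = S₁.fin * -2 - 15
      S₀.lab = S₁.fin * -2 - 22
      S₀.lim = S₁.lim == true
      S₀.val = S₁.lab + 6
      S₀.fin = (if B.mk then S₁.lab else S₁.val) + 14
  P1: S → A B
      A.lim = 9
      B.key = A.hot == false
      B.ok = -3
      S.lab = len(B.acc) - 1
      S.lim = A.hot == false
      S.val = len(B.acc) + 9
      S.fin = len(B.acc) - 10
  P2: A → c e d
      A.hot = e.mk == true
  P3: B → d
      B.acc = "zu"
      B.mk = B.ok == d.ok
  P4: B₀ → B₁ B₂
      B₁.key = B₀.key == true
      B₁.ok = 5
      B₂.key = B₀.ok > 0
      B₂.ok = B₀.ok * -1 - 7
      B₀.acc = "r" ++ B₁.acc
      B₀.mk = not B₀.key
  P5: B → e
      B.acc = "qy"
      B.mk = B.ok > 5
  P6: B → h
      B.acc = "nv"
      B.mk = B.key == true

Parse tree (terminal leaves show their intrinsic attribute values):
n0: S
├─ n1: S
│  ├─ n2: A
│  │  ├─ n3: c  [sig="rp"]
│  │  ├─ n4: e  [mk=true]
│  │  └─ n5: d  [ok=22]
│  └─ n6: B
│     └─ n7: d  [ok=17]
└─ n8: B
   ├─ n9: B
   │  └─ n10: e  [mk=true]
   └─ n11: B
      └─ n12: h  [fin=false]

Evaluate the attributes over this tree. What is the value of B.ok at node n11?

1. n2.lim = 9  [9]
2. n3.sig = "rp"  [terminal]
3. n4.mk = true  [terminal]
4. n5.ok = 22  [terminal]
5. n2.hot = true  [e.mk == true]
6. n6.key = false  [A.hot == false]
7. n6.ok = -3  [-3]
8. n7.ok = 17  [terminal]
9. n6.acc = "zu"  ["zu"]
10. n6.mk = false  [B.ok == d.ok]
11. n1.lab = 1  [len(B.acc) - 1]
12. n1.lim = false  [A.hot == false]
13. n1.val = 11  [len(B.acc) + 9]
14. n1.fin = -8  [len(B.acc) - 10]
15. n8.key = true  [true]
16. n8.ok = 1  [S₁.fin * -2 - 15]
17. n9.key = true  [B₀.key == true]
18. n9.ok = 5  [5]
19. n10.mk = true  [terminal]
20. n9.acc = "qy"  ["qy"]
21. n9.mk = false  [B.ok > 5]
22. n11.key = true  [B₀.ok > 0]
23. n11.ok = -8  [B₀.ok * -1 - 7]
24. n12.fin = false  [terminal]
25. n11.acc = "nv"  ["nv"]
26. n11.mk = true  [B.key == true]
27. n8.acc = "rqy"  ["r" ++ B₁.acc]
28. n8.mk = false  [not B₀.key]
29. n0.lab = -6  [S₁.fin * -2 - 22]
30. n0.lim = false  [S₁.lim == true]
31. n0.val = 7  [S₁.lab + 6]
32. n0.fin = 25  [(if B.mk then S₁.lab else S₁.val) + 14]

-8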